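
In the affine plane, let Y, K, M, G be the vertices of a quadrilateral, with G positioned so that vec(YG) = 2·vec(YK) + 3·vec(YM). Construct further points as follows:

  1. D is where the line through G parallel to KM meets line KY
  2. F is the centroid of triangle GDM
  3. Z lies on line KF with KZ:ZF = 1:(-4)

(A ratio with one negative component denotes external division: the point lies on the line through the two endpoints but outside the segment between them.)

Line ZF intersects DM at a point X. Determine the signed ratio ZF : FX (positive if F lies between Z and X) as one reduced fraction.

Choose coordinates Y = (0, 0), K = (1, 0), M = (0, 1), G = (2, 3).
1. D is where the line through G parallel to KM meets line KY ⇒ D = (5, 0)
2. F is the centroid of triangle GDM ⇒ F = (7/3, 4/3)
3. Z lies on line KF with KZ:ZF = 1:(-4) ⇒ Z = (5/9, -4/9)
line ZF meets DM at X = (5/3, 2/3)
F = Z + t·(X−Z) with t = 8/5, so ZF:FX = 8/5:-3/5

ZF:FX = -8/3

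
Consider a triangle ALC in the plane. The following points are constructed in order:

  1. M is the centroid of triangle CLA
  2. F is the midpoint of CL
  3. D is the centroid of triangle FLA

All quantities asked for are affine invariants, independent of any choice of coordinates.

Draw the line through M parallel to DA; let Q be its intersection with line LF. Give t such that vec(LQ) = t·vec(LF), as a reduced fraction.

t = 5/6

Assign A = (0, 0), L = (1, 0), C = (0, 1) — the answer is frame-independent, so this choice is without loss of generality.
1. M is the centroid of triangle CLA ⇒ M = (1/3, 1/3)
2. F is the midpoint of CL ⇒ F = (1/2, 1/2)
3. D is the centroid of triangle FLA ⇒ D = (1/2, 1/6)
through M parallel to DA: direction (-1/2, -1/6); meets LF at Q = (7/12, 5/12)
Q = L + t·(F−L) with t = 5/6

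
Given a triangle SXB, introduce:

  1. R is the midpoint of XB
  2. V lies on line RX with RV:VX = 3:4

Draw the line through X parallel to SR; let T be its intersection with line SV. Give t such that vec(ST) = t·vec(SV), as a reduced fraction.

Choose coordinates S = (0, 0), X = (1, 0), B = (0, 1).
1. R is the midpoint of XB ⇒ R = (1/2, 1/2)
2. V lies on line RX with RV:VX = 3:4 ⇒ V = (5/7, 2/7)
through X parallel to SR: direction (1/2, 1/2); meets SV at T = (5/3, 2/3)
T = S + t·(V−S) with t = 7/3

t = 7/3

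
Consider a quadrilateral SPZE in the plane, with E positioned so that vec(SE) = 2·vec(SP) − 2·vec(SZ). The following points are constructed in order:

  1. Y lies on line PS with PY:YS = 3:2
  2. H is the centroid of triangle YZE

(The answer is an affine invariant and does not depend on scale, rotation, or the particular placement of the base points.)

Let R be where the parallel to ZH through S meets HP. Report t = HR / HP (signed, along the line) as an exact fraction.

t = -3/2

Work in coordinates with S = (0, 0), P = (1, 0), Z = (0, 1), E = (2, -2).
1. Y lies on line PS with PY:YS = 3:2 ⇒ Y = (2/5, 0)
2. H is the centroid of triangle YZE ⇒ H = (4/5, -1/3)
through S parallel to ZH: direction (4/5, -4/3); meets HP at R = (1/2, -5/6)
R = H + t·(P−H) with t = -3/2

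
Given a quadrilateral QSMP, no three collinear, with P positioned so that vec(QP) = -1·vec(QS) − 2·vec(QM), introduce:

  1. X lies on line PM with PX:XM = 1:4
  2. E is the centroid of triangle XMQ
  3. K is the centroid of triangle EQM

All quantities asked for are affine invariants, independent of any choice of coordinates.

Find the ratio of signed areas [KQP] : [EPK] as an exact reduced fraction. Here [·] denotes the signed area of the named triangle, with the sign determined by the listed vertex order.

[KQP]:[EPK] = -21

Assign Q = (0, 0), S = (1, 0), M = (0, 1), P = (-1, -2) — the answer is frame-independent, so this choice is without loss of generality.
1. X lies on line PM with PX:XM = 1:4 ⇒ X = (-4/5, -7/5)
2. E is the centroid of triangle XMQ ⇒ E = (-4/15, -2/15)
3. K is the centroid of triangle EQM ⇒ K = (-4/45, 13/45)
2·[KQP] = -7/15, 2·[EPK] = 1/45
[KQP]:[EPK] = -7/15:1/45 = -21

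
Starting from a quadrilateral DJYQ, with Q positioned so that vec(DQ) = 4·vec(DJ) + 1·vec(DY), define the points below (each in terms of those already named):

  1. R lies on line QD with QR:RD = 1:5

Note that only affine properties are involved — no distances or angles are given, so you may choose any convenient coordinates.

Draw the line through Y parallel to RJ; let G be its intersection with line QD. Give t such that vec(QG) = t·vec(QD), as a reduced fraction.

t = 10/3

Choose coordinates D = (0, 0), J = (1, 0), Y = (0, 1), Q = (4, 1).
1. R lies on line QD with QR:RD = 1:5 ⇒ R = (10/3, 5/6)
through Y parallel to RJ: direction (-7/3, -5/6); meets QD at G = (-28/3, -7/3)
G = Q + t·(D−Q) with t = 10/3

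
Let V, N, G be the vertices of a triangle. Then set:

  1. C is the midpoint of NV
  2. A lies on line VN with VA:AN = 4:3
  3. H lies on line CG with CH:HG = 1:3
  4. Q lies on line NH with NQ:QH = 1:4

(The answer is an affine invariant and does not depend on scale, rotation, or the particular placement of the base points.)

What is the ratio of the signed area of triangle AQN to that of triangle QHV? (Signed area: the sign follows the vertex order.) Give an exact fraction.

[AQN]:[QHV] = -3/28

Work in coordinates with V = (0, 0), N = (1, 0), G = (0, 1).
1. C is the midpoint of NV ⇒ C = (1/2, 0)
2. A lies on line VN with VA:AN = 4:3 ⇒ A = (4/7, 0)
3. H lies on line CG with CH:HG = 1:3 ⇒ H = (3/8, 1/4)
4. Q lies on line NH with NQ:QH = 1:4 ⇒ Q = (7/8, 1/20)
2·[AQN] = -3/140, 2·[QHV] = 1/5
[AQN]:[QHV] = -3/140:1/5 = -3/28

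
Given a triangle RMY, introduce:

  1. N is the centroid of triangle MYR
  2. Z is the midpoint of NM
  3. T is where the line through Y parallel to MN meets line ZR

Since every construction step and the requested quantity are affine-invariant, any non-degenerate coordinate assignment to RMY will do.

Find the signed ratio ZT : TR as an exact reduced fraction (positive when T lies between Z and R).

Choose coordinates R = (0, 0), M = (1, 0), Y = (0, 1).
1. N is the centroid of triangle MYR ⇒ N = (1/3, 1/3)
2. Z is the midpoint of NM ⇒ Z = (2/3, 1/6)
3. T is where the line through Y parallel to MN meets line ZR ⇒ T = (4/3, 1/3)
T = Z + t·(R−Z) with t = -1, so ZT:TR = t:(1−t) = -1:2

ZT:TR = -1/2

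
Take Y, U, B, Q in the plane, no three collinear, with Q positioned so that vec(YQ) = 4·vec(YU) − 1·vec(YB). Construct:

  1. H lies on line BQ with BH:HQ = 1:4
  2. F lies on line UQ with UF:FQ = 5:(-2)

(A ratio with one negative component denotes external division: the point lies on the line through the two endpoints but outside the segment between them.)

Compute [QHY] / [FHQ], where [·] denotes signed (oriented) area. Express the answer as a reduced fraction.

Work in coordinates with Y = (0, 0), U = (1, 0), B = (0, 1), Q = (4, -1).
1. H lies on line BQ with BH:HQ = 1:4 ⇒ H = (4/5, 3/5)
2. F lies on line UQ with UF:FQ = 5:(-2) ⇒ F = (6, -5/3)
2·[QHY] = 16/5, 2·[FHQ] = 16/15
[QHY]:[FHQ] = 16/5:16/15 = 3

[QHY]:[FHQ] = 3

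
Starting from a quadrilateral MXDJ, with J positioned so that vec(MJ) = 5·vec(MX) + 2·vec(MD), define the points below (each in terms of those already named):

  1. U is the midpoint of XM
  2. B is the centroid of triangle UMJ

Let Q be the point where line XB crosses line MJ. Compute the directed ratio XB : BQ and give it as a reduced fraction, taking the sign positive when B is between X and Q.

Set M = (0, 0), X = (1, 0), D = (0, 1), J = (5, 2); any affine frame gives the same invariant.
1. U is the midpoint of XM ⇒ U = (1/2, 0)
2. B is the centroid of triangle UMJ ⇒ B = (11/6, 2/3)
line XB meets MJ at Q = (2, 4/5)
B = X + t·(Q−X) with t = 5/6, so XB:BQ = 5/6:1/6

XB:BQ = 5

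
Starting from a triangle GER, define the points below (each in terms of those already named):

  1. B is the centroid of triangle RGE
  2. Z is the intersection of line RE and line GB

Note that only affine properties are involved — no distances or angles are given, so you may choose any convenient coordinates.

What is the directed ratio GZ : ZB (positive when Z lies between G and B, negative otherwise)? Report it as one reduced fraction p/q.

Choose coordinates G = (0, 0), E = (1, 0), R = (0, 1).
1. B is the centroid of triangle RGE ⇒ B = (1/3, 1/3)
2. Z is the intersection of line RE and line GB ⇒ Z = (1/2, 1/2)
Z = G + t·(B−G) with t = 3/2, so GZ:ZB = t:(1−t) = 3/2:-1/2

GZ:ZB = -3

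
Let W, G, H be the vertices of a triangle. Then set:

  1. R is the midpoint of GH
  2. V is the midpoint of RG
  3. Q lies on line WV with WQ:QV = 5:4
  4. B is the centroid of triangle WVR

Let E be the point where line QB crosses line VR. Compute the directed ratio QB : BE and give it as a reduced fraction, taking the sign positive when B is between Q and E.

QB:BE = 1/3

Assign W = (0, 0), G = (1, 0), H = (0, 1) — the answer is frame-independent, so this choice is without loss of generality.
1. R is the midpoint of GH ⇒ R = (1/2, 1/2)
2. V is the midpoint of RG ⇒ V = (3/4, 1/4)
3. Q lies on line WV with WQ:QV = 5:4 ⇒ Q = (5/12, 5/36)
4. B is the centroid of triangle WVR ⇒ B = (5/12, 1/4)
line QB meets VR at E = (5/12, 7/12)
B = Q + t·(E−Q) with t = 1/4, so QB:BE = 1/4:3/4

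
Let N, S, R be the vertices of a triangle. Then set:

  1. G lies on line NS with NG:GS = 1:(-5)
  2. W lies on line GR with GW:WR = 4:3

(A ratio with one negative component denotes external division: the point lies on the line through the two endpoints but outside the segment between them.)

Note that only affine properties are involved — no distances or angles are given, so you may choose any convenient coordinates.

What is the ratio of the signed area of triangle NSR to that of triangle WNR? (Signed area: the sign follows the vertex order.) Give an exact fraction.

Set N = (0, 0), S = (1, 0), R = (0, 1); any affine frame gives the same invariant.
1. G lies on line NS with NG:GS = 1:(-5) ⇒ G = (-1/4, 0)
2. W lies on line GR with GW:WR = 4:3 ⇒ W = (-3/28, 4/7)
2·[NSR] = 1, 2·[WNR] = 3/28
[NSR]:[WNR] = 1:3/28 = 28/3

[NSR]:[WNR] = 28/3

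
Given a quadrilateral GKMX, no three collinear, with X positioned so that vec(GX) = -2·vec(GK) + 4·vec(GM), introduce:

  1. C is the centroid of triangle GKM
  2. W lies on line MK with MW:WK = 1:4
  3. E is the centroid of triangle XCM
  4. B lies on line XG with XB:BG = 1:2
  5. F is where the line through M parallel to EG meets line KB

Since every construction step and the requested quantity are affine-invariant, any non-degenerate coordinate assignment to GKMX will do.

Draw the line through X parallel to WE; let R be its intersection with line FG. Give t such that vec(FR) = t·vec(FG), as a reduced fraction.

Work in coordinates with G = (0, 0), K = (1, 0), M = (0, 1), X = (-2, 4).
1. C is the centroid of triangle GKM ⇒ C = (1/3, 1/3)
2. W lies on line MK with MW:WK = 1:4 ⇒ W = (1/5, 4/5)
3. E is the centroid of triangle XCM ⇒ E = (-5/9, 16/9)
4. B lies on line XG with XB:BG = 1:2 ⇒ B = (-4/3, 8/3)
5. F is where the line through M parallel to EG meets line KB ⇒ F = (-5/72, 11/9)
through X parallel to WE: direction (-34/45, 44/45); meets FG at R = (-20/231, 32/21)
R = F + t·(G−F) with t = -19/77

t = -19/77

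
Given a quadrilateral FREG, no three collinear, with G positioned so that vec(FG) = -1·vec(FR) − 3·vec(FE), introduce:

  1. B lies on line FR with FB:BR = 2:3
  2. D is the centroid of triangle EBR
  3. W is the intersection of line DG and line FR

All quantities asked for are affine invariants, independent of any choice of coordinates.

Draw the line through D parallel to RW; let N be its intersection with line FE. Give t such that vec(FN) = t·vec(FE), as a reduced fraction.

Set F = (0, 0), R = (1, 0), E = (0, 1), G = (-1, -3); any affine frame gives the same invariant.
1. B lies on line FR with FB:BR = 2:3 ⇒ B = (2/5, 0)
2. D is the centroid of triangle EBR ⇒ D = (7/15, 1/3)
3. W is the intersection of line DG and line FR ⇒ W = (8/25, 0)
through D parallel to RW: direction (-17/25, 0); meets FE at N = (0, 1/3)
N = F + t·(E−F) with t = 1/3

t = 1/3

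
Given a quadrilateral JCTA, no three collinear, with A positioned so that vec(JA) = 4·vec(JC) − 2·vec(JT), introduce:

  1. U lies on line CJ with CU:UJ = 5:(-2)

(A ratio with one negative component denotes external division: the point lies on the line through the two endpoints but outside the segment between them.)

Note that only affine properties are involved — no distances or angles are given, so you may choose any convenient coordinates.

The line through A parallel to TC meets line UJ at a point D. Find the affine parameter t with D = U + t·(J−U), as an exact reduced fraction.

Assign J = (0, 0), C = (1, 0), T = (0, 1), A = (4, -2) — the answer is frame-independent, so this choice is without loss of generality.
1. U lies on line CJ with CU:UJ = 5:(-2) ⇒ U = (-2/3, 0)
through A parallel to TC: direction (1, -1); meets UJ at D = (2, 0)
D = U + t·(J−U) with t = 4

t = 4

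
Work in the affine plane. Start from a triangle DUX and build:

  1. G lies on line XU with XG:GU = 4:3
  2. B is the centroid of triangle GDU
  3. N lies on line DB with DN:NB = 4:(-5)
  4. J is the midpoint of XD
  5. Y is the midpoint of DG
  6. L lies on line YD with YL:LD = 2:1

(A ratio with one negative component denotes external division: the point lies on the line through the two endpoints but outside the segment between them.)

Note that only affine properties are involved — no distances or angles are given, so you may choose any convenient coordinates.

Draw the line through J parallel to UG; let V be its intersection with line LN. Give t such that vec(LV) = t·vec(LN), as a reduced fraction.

Set D = (0, 0), U = (1, 0), X = (0, 1); any affine frame gives the same invariant.
1. G lies on line XU with XG:GU = 4:3 ⇒ G = (4/7, 3/7)
2. B is the centroid of triangle GDU ⇒ B = (11/21, 1/7)
3. N lies on line DB with DN:NB = 4:(-5) ⇒ N = (-44/21, -4/7)
4. J is the midpoint of XD ⇒ J = (0, 1/2)
5. Y is the midpoint of DG ⇒ Y = (2/7, 3/14)
6. L lies on line YD with YL:LD = 2:1 ⇒ L = (2/21, 1/14)
through J parallel to UG: direction (-3/7, 3/7); meets LN at V = (6/17, 5/34)
V = L + t·(N−L) with t = -2/17

t = -2/17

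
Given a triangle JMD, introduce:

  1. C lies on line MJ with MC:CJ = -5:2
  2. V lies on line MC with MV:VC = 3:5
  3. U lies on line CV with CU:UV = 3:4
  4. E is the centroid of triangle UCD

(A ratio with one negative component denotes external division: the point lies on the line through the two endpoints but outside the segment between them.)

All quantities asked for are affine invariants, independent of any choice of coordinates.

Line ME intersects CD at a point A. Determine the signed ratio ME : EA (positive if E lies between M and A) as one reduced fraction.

Assign J = (0, 0), M = (1, 0), D = (0, 1) — the answer is frame-independent, so this choice is without loss of generality.
1. C lies on line MJ with MC:CJ = -5:2 ⇒ C = (-2/3, 0)
2. V lies on line MC with MV:VC = 3:5 ⇒ V = (3/8, 0)
3. U lies on line CV with CU:UV = 3:4 ⇒ U = (-37/168, 0)
4. E is the centroid of triangle UCD ⇒ E = (-149/504, 1/3)
line ME meets CD at A = (-194/459, 56/153)
E = M + t·(A−M) with t = 51/56, so ME:EA = 51/56:5/56

ME:EA = 51/5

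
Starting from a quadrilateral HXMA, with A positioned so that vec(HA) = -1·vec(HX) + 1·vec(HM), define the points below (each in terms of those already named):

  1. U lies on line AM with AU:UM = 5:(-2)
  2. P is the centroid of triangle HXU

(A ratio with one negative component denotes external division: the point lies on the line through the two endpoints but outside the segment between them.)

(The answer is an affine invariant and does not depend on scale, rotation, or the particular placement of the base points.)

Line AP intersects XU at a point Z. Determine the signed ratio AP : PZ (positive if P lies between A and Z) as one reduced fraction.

AP:PZ = 4

Work in coordinates with H = (0, 0), X = (1, 0), M = (0, 1), A = (-1, 1).
1. U lies on line AM with AU:UM = 5:(-2) ⇒ U = (2/3, 1)
2. P is the centroid of triangle HXU ⇒ P = (5/9, 1/3)
line AP meets XU at Z = (17/18, 1/6)
P = A + t·(Z−A) with t = 4/5, so AP:PZ = 4/5:1/5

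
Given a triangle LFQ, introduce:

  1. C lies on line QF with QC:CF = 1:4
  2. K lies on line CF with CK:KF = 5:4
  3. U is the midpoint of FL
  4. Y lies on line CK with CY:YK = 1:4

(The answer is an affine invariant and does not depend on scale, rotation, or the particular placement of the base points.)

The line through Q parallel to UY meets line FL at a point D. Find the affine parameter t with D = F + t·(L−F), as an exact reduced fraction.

Work in coordinates with L = (0, 0), F = (1, 0), Q = (0, 1).
1. C lies on line QF with QC:CF = 1:4 ⇒ C = (1/5, 4/5)
2. K lies on line CF with CK:KF = 5:4 ⇒ K = (29/45, 16/45)
3. U is the midpoint of FL ⇒ U = (1/2, 0)
4. Y lies on line CK with CY:YK = 1:4 ⇒ Y = (13/45, 32/45)
through Q parallel to UY: direction (-19/90, 32/45); meets FL at D = (19/64, 0)
D = F + t·(L−F) with t = 45/64

t = 45/64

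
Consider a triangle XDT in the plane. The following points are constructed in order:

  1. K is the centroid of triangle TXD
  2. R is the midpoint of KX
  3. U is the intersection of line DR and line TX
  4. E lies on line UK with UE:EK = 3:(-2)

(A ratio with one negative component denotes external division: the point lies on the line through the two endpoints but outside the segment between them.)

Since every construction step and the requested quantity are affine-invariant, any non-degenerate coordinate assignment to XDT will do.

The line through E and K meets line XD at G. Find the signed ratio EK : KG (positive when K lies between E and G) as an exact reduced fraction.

Set X = (0, 0), D = (1, 0), T = (0, 1); any affine frame gives the same invariant.
1. K is the centroid of triangle TXD ⇒ K = (1/3, 1/3)
2. R is the midpoint of KX ⇒ R = (1/6, 1/6)
3. U is the intersection of line DR and line TX ⇒ U = (0, 1/5)
4. E lies on line UK with UE:EK = 3:(-2) ⇒ E = (1, 3/5)
line EK meets XD at G = (-1/2, 0)
K = E + t·(G−E) with t = 4/9, so EK:KG = 4/9:5/9

EK:KG = 4/5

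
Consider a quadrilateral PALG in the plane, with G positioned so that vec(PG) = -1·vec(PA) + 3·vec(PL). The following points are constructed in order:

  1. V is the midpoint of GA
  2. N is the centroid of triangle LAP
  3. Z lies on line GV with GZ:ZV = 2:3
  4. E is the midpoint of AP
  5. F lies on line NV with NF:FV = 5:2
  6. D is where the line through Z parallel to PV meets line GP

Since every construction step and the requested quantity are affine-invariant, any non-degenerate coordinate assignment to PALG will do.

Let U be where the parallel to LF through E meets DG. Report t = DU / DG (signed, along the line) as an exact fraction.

t = -149/76

Assign P = (0, 0), A = (1, 0), L = (0, 1), G = (-1, 3) — the answer is frame-independent, so this choice is without loss of generality.
1. V is the midpoint of GA ⇒ V = (0, 3/2)
2. N is the centroid of triangle LAP ⇒ N = (1/3, 1/3)
3. Z lies on line GV with GZ:ZV = 2:3 ⇒ Z = (-3/5, 12/5)
4. E is the midpoint of AP ⇒ E = (1/2, 0)
5. F lies on line NV with NF:FV = 5:2 ⇒ F = (2/21, 7/6)
6. D is where the line through Z parallel to PV meets line GP ⇒ D = (-3/5, 9/5)
through E parallel to LF: direction (2/21, 1/6); meets DG at U = (7/38, -21/38)
U = D + t·(G−D) with t = -149/76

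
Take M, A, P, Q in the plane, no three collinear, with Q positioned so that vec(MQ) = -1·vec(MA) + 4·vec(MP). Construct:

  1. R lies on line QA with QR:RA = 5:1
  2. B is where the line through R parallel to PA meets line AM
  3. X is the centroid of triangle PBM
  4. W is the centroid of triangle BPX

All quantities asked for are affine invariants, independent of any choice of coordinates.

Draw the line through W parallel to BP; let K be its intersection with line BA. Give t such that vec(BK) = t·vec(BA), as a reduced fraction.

t = 4/9

Assign M = (0, 0), A = (1, 0), P = (0, 1), Q = (-1, 4) — the answer is frame-independent, so this choice is without loss of generality.
1. R lies on line QA with QR:RA = 5:1 ⇒ R = (2/3, 2/3)
2. B is where the line through R parallel to PA meets line AM ⇒ B = (4/3, 0)
3. X is the centroid of triangle PBM ⇒ X = (4/9, 1/3)
4. W is the centroid of triangle BPX ⇒ W = (16/27, 4/9)
through W parallel to BP: direction (-4/3, 1); meets BA at K = (32/27, 0)
K = B + t·(A−B) with t = 4/9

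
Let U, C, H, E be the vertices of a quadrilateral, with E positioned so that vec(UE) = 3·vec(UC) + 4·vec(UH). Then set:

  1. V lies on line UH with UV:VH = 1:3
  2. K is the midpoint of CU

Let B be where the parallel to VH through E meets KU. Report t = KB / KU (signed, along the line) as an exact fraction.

t = -5

Assign U = (0, 0), C = (1, 0), H = (0, 1), E = (3, 4) — the answer is frame-independent, so this choice is without loss of generality.
1. V lies on line UH with UV:VH = 1:3 ⇒ V = (0, 1/4)
2. K is the midpoint of CU ⇒ K = (1/2, 0)
through E parallel to VH: direction (0, 3/4); meets KU at B = (3, 0)
B = K + t·(U−K) with t = -5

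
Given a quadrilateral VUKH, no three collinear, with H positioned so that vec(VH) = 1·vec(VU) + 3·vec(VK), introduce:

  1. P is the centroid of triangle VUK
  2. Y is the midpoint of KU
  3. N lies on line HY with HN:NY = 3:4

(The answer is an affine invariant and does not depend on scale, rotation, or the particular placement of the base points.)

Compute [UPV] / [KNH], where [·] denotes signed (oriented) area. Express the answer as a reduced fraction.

[UPV]:[KNH] = 14/27

Work in coordinates with V = (0, 0), U = (1, 0), K = (0, 1), H = (1, 3).
1. P is the centroid of triangle VUK ⇒ P = (1/3, 1/3)
2. Y is the midpoint of KU ⇒ Y = (1/2, 1/2)
3. N lies on line HY with HN:NY = 3:4 ⇒ N = (11/14, 27/14)
2·[UPV] = 1/3, 2·[KNH] = 9/14
[UPV]:[KNH] = 1/3:9/14 = 14/27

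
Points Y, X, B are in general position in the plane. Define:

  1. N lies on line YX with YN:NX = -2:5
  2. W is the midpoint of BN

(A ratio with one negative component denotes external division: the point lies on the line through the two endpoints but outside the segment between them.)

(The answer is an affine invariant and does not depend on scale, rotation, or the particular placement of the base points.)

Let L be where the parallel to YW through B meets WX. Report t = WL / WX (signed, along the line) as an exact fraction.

Assign Y = (0, 0), X = (1, 0), B = (0, 1) — the answer is frame-independent, so this choice is without loss of generality.
1. N lies on line YX with YN:NX = -2:5 ⇒ N = (-2/3, 0)
2. W is the midpoint of BN ⇒ W = (-1/3, 1/2)
through B parallel to YW: direction (-1/3, 1/2); meets WX at L = (5/9, 1/6)
L = W + t·(X−W) with t = 2/3

t = 2/3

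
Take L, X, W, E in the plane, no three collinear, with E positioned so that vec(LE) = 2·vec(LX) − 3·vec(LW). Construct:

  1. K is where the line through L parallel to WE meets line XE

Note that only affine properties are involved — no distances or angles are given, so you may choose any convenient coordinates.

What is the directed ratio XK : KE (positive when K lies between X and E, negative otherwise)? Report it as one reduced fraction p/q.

XK:KE = -2

Set L = (0, 0), X = (1, 0), W = (0, 1), E = (2, -3); any affine frame gives the same invariant.
1. K is where the line through L parallel to WE meets line XE ⇒ K = (3, -6)
K = X + t·(E−X) with t = 2, so XK:KE = t:(1−t) = 2:-1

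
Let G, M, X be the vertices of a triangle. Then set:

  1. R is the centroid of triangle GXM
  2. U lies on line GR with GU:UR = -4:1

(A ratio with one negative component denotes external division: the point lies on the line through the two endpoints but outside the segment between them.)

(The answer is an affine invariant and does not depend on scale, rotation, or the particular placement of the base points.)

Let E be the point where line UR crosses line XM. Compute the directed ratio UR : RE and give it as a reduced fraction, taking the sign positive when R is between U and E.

UR:RE = -2/3

Work in coordinates with G = (0, 0), M = (1, 0), X = (0, 1).
1. R is the centroid of triangle GXM ⇒ R = (1/3, 1/3)
2. U lies on line GR with GU:UR = -4:1 ⇒ U = (4/9, 4/9)
line UR meets XM at E = (1/2, 1/2)
R = U + t·(E−U) with t = -2, so UR:RE = -2:3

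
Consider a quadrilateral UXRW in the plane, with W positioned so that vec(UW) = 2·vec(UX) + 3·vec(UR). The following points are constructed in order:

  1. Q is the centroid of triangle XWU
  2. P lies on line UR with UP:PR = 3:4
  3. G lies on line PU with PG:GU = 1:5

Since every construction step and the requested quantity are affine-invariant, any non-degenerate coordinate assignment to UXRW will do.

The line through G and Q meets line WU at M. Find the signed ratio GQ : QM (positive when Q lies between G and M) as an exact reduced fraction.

GQ:QM = -12/7

Work in coordinates with U = (0, 0), X = (1, 0), R = (0, 1), W = (2, 3).
1. Q is the centroid of triangle XWU ⇒ Q = (1, 1)
2. P lies on line UR with UP:PR = 3:4 ⇒ P = (0, 3/7)
3. G lies on line PU with PG:GU = 1:5 ⇒ G = (0, 5/14)
line GQ meets WU at M = (5/12, 5/8)
Q = G + t·(M−G) with t = 12/5, so GQ:QM = 12/5:-7/5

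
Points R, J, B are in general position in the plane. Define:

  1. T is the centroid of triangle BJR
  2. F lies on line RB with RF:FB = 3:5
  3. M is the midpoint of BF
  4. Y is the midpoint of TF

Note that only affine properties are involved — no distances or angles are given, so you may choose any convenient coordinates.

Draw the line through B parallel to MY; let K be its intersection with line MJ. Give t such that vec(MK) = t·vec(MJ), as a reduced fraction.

Set R = (0, 0), J = (1, 0), B = (0, 1); any affine frame gives the same invariant.
1. T is the centroid of triangle BJR ⇒ T = (1/3, 1/3)
2. F lies on line RB with RF:FB = 3:5 ⇒ F = (0, 3/8)
3. M is the midpoint of BF ⇒ M = (0, 11/16)
4. Y is the midpoint of TF ⇒ Y = (1/6, 17/48)
through B parallel to MY: direction (1/6, -1/3); meets MJ at K = (5/21, 11/21)
K = M + t·(J−M) with t = 5/21

t = 5/21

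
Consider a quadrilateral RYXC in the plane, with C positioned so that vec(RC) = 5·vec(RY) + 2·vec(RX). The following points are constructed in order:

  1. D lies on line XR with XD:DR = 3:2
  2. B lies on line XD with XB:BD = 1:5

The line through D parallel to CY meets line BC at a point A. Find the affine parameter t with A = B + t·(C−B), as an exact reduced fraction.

Set R = (0, 0), Y = (1, 0), X = (0, 1), C = (5, 2); any affine frame gives the same invariant.
1. D lies on line XR with XD:DR = 3:2 ⇒ D = (0, 2/5)
2. B lies on line XD with XB:BD = 1:5 ⇒ B = (0, 9/10)
through D parallel to CY: direction (-4, -2); meets BC at A = (25/14, 181/140)
A = B + t·(C−B) with t = 5/14

t = 5/14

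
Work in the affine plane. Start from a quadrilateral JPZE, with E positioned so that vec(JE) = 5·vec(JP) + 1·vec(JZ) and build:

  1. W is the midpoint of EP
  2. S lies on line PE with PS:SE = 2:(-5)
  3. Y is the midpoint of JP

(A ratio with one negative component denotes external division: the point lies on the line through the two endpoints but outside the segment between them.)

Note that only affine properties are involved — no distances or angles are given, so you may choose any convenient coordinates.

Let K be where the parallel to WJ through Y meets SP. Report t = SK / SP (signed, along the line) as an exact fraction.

Assign J = (0, 0), P = (1, 0), Z = (0, 1), E = (5, 1) — the answer is frame-independent, so this choice is without loss of generality.
1. W is the midpoint of EP ⇒ W = (3, 1/2)
2. S lies on line PE with PS:SE = 2:(-5) ⇒ S = (-5/3, -2/3)
3. Y is the midpoint of JP ⇒ Y = (1/2, 0)
through Y parallel to WJ: direction (-3, -1/2); meets SP at K = (2, 1/4)
K = S + t·(P−S) with t = 11/8

t = 11/8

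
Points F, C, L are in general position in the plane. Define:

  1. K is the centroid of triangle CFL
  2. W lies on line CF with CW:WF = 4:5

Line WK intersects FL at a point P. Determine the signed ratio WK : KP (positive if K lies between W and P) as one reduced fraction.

WK:KP = 2/3

Choose coordinates F = (0, 0), C = (1, 0), L = (0, 1).
1. K is the centroid of triangle CFL ⇒ K = (1/3, 1/3)
2. W lies on line CF with CW:WF = 4:5 ⇒ W = (5/9, 0)
line WK meets FL at P = (0, 5/6)
K = W + t·(P−W) with t = 2/5, so WK:KP = 2/5:3/5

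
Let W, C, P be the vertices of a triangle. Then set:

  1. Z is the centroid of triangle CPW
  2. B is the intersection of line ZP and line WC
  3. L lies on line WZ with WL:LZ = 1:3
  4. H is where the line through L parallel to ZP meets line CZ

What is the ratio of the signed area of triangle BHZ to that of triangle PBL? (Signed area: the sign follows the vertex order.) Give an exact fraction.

[BHZ]:[PBL] = 1/3

Set W = (0, 0), C = (1, 0), P = (0, 1); any affine frame gives the same invariant.
1. Z is the centroid of triangle CPW ⇒ Z = (1/3, 1/3)
2. B is the intersection of line ZP and line WC ⇒ B = (1/2, 0)
3. L lies on line WZ with WL:LZ = 1:3 ⇒ L = (1/12, 1/12)
4. H is where the line through L parallel to ZP meets line CZ ⇒ H = (-1/6, 7/12)
2·[BHZ] = -1/8, 2·[PBL] = -3/8
[BHZ]:[PBL] = -1/8:-3/8 = 1/3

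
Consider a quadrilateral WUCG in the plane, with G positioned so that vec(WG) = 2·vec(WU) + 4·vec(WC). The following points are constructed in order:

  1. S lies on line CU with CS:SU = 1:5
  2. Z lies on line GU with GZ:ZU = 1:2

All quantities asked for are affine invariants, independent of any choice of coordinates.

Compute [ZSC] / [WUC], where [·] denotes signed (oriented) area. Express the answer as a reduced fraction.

Set W = (0, 0), U = (1, 0), C = (0, 1), G = (2, 4); any affine frame gives the same invariant.
1. S lies on line CU with CS:SU = 1:5 ⇒ S = (1/6, 5/6)
2. Z lies on line GU with GZ:ZU = 1:2 ⇒ Z = (5/3, 8/3)
2·[ZSC] = -5/9, 2·[WUC] = 1
[ZSC]:[WUC] = -5/9:1 = -5/9

[ZSC]:[WUC] = -5/9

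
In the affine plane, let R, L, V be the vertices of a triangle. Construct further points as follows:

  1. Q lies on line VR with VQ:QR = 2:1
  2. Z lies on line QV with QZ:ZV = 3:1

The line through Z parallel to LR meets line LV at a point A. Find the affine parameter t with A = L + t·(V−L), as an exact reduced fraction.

Set R = (0, 0), L = (1, 0), V = (0, 1); any affine frame gives the same invariant.
1. Q lies on line VR with VQ:QR = 2:1 ⇒ Q = (0, 1/3)
2. Z lies on line QV with QZ:ZV = 3:1 ⇒ Z = (0, 5/6)
through Z parallel to LR: direction (-1, 0); meets LV at A = (1/6, 5/6)
A = L + t·(V−L) with t = 5/6

t = 5/6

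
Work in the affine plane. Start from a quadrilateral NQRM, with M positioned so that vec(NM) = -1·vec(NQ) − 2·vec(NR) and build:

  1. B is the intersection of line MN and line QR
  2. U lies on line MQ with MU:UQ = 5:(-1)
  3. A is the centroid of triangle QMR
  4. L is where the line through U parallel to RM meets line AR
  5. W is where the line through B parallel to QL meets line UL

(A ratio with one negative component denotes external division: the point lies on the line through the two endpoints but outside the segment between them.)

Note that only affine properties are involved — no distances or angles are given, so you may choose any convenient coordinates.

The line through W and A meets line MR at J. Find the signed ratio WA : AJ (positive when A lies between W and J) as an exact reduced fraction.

Set N = (0, 0), Q = (1, 0), R = (0, 1), M = (-1, -2); any affine frame gives the same invariant.
1. B is the intersection of line MN and line QR ⇒ B = (1/3, 2/3)
2. U lies on line MQ with MU:UQ = 5:(-1) ⇒ U = (3/2, 1/2)
3. A is the centroid of triangle QMR ⇒ A = (0, -1/3)
4. L is where the line through U parallel to RM meets line AR ⇒ L = (0, -4)
5. W is where the line through B parallel to QL meets line UL ⇒ W = (-10/3, -14)
line WA meets MR at J = (40/33, 51/11)
A = W + t·(J−W) with t = 11/15, so WA:AJ = 11/15:4/15

WA:AJ = 11/4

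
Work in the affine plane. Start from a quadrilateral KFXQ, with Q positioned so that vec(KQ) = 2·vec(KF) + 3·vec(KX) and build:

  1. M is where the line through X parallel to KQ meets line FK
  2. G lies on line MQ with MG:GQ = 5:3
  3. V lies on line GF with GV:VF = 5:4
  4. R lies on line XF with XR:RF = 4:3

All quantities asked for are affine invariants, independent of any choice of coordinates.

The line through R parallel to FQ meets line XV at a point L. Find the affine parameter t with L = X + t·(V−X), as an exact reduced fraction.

Assign K = (0, 0), F = (1, 0), X = (0, 1), Q = (2, 3) — the answer is frame-independent, so this choice is without loss of generality.
1. M is where the line through X parallel to KQ meets line FK ⇒ M = (-2/3, 0)
2. G lies on line MQ with MG:GQ = 5:3 ⇒ G = (1, 15/8)
3. V lies on line GF with GV:VF = 5:4 ⇒ V = (1, 5/6)
4. R lies on line XF with XR:RF = 4:3 ⇒ R = (4/7, 3/7)
through R parallel to FQ: direction (1, 3); meets XV at L = (96/133, 117/133)
L = X + t·(V−X) with t = 96/133

t = 96/133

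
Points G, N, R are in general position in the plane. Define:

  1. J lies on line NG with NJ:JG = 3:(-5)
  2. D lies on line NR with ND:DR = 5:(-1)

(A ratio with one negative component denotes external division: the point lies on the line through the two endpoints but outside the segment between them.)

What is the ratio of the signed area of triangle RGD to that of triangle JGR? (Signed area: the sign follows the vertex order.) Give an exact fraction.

Assign G = (0, 0), N = (1, 0), R = (0, 1) — the answer is frame-independent, so this choice is without loss of generality.
1. J lies on line NG with NJ:JG = 3:(-5) ⇒ J = (5/2, 0)
2. D lies on line NR with ND:DR = 5:(-1) ⇒ D = (-1/4, 5/4)
2·[RGD] = -1/4, 2·[JGR] = -5/2
[RGD]:[JGR] = -1/4:-5/2 = 1/10

[RGD]:[JGR] = 1/10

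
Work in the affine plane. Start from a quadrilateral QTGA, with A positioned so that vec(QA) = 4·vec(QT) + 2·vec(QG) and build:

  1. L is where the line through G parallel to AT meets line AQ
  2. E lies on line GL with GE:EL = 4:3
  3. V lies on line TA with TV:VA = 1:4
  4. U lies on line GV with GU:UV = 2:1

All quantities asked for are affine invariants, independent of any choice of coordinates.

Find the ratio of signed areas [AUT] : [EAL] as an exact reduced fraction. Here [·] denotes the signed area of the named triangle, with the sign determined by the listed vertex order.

[AUT]:[EAL] = -7/18

Work in coordinates with Q = (0, 0), T = (1, 0), G = (0, 1), A = (4, 2).
1. L is where the line through G parallel to AT meets line AQ ⇒ L = (-6, -3)
2. E lies on line GL with GE:EL = 4:3 ⇒ E = (-24/7, -9/7)
3. V lies on line TA with TV:VA = 1:4 ⇒ V = (8/5, 2/5)
4. U lies on line GV with GU:UV = 2:1 ⇒ U = (16/15, 3/5)
2·[AUT] = 5/3, 2·[EAL] = -30/7
[AUT]:[EAL] = 5/3:-30/7 = -7/18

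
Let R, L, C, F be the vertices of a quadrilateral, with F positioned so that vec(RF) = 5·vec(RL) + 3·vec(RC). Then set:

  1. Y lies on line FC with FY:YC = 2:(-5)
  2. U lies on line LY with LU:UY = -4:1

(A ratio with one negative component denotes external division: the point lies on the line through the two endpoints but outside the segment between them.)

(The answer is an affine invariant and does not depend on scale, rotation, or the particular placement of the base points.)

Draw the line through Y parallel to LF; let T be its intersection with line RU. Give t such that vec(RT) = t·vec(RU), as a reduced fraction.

Set R = (0, 0), L = (1, 0), C = (0, 1), F = (5, 3); any affine frame gives the same invariant.
1. Y lies on line FC with FY:YC = 2:(-5) ⇒ Y = (25/3, 13/3)
2. U lies on line LY with LU:UY = -4:1 ⇒ U = (97/9, 52/9)
through Y parallel to LF: direction (4, 3); meets RU at T = (2231/249, 1196/249)
T = R + t·(U−R) with t = 69/83

t = 69/83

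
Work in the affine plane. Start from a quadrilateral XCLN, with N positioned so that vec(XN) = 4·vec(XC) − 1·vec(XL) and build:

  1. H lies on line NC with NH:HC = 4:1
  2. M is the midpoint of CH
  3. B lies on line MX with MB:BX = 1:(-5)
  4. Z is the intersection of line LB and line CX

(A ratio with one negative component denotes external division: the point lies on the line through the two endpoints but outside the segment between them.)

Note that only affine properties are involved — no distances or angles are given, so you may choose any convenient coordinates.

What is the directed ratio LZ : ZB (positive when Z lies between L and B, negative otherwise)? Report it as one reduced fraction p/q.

LZ:ZB = 8

Set X = (0, 0), C = (1, 0), L = (0, 1), N = (4, -1); any affine frame gives the same invariant.
1. H lies on line NC with NH:HC = 4:1 ⇒ H = (8/5, -1/5)
2. M is the midpoint of CH ⇒ M = (13/10, -1/10)
3. B lies on line MX with MB:BX = 1:(-5) ⇒ B = (13/8, -1/8)
4. Z is the intersection of line LB and line CX ⇒ Z = (13/9, 0)
Z = L + t·(B−L) with t = 8/9, so LZ:ZB = t:(1−t) = 8/9:1/9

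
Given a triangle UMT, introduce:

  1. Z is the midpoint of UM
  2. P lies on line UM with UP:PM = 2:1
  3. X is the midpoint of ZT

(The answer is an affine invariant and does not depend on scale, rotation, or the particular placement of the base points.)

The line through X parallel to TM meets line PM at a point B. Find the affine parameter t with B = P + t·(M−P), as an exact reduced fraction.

t = 1/4

Choose coordinates U = (0, 0), M = (1, 0), T = (0, 1).
1. Z is the midpoint of UM ⇒ Z = (1/2, 0)
2. P lies on line UM with UP:PM = 2:1 ⇒ P = (2/3, 0)
3. X is the midpoint of ZT ⇒ X = (1/4, 1/2)
through X parallel to TM: direction (1, -1); meets PM at B = (3/4, 0)
B = P + t·(M−P) with t = 1/4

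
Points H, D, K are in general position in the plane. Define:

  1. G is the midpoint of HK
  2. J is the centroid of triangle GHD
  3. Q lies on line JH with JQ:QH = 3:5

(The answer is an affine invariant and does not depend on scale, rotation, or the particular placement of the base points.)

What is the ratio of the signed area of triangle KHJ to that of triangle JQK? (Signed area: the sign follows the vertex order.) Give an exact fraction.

Work in coordinates with H = (0, 0), D = (1, 0), K = (0, 1).
1. G is the midpoint of HK ⇒ G = (0, 1/2)
2. J is the centroid of triangle GHD ⇒ J = (1/3, 1/6)
3. Q lies on line JH with JQ:QH = 3:5 ⇒ Q = (5/24, 5/48)
2·[KHJ] = 1/3, 2·[JQK] = -1/8
[KHJ]:[JQK] = 1/3:-1/8 = -8/3

[KHJ]:[JQK] = -8/3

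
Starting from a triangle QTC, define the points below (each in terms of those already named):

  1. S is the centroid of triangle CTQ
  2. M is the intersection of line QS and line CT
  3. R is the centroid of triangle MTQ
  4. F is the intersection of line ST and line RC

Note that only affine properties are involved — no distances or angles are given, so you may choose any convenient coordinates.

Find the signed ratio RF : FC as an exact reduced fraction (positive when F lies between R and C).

RF:FC = 1/6

Set Q = (0, 0), T = (1, 0), C = (0, 1); any affine frame gives the same invariant.
1. S is the centroid of triangle CTQ ⇒ S = (1/3, 1/3)
2. M is the intersection of line QS and line CT ⇒ M = (1/2, 1/2)
3. R is the centroid of triangle MTQ ⇒ R = (1/2, 1/6)
4. F is the intersection of line ST and line RC ⇒ F = (3/7, 2/7)
F = R + t·(C−R) with t = 1/7, so RF:FC = t:(1−t) = 1/7:6/7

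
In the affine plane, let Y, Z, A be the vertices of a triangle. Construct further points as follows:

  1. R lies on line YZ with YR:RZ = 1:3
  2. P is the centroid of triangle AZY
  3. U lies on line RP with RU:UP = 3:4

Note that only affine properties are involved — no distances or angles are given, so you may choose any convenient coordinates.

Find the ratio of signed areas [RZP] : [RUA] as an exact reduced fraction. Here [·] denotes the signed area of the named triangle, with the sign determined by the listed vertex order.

[RZP]:[RUA] = 7/2

Work in coordinates with Y = (0, 0), Z = (1, 0), A = (0, 1).
1. R lies on line YZ with YR:RZ = 1:3 ⇒ R = (1/4, 0)
2. P is the centroid of triangle AZY ⇒ P = (1/3, 1/3)
3. U lies on line RP with RU:UP = 3:4 ⇒ U = (2/7, 1/7)
2·[RZP] = 1/4, 2·[RUA] = 1/14
[RZP]:[RUA] = 1/4:1/14 = 7/2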